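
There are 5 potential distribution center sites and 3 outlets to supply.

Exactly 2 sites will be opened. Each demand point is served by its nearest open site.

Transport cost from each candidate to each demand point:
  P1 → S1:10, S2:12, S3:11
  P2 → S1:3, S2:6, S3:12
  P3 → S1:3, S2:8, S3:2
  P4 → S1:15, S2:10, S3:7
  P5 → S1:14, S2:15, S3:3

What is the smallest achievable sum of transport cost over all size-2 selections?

11

Open {P2, P3}.
  S1→P2 3, S2→P2 6, S3→P3 2  ⇒ total 11.
Compare {P2, P5}: total 12.
Compare {P1, P3}: total 13.
No size-2 selection does better; minimum is 11.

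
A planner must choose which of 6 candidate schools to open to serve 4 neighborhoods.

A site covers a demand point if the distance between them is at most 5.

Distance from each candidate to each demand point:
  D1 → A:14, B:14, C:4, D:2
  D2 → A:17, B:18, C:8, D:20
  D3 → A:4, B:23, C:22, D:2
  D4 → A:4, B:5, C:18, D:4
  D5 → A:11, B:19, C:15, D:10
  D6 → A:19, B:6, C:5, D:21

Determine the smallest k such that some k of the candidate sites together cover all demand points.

2

Coverage sets (demand points within 5 of each site):
  D1: {C, D}
  D2: {}
  D3: {A, D}
  D4: {A, B, D}
  D5: {}
  D6: {C}
No single site covers all 4 demand points.
But {D1, D4} covers everything, so the minimum is 2.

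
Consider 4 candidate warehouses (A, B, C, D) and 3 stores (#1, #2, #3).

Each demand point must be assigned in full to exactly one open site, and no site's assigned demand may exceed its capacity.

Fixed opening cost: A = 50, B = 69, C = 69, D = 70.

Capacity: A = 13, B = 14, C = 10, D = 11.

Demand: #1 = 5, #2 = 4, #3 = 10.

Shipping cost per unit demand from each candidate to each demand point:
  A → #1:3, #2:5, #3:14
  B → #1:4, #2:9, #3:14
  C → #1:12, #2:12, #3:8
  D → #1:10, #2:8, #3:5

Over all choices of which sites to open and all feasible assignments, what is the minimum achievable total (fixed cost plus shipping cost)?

Open {A, D}; cheapest assignment that respects the capacities:
  A (cap 13, load 9): #1, #2 — cost 5×3 + 4×5 = 35
  D (cap 11, load 10): #3 — cost 10×5 = 50
  Shipping 85, fixed 120 → total 205.
  Any other capacity-feasible assignment to {A, D} ships for at least 85.
Compare {A, C}: its best feasible assignment gives total 234.
Compare {B, D}: its best feasible assignment gives total 245.
Every other set of open sites that can feasibly serve all demand totals ≥ 234 even under its best assignment. Minimum: 205.

205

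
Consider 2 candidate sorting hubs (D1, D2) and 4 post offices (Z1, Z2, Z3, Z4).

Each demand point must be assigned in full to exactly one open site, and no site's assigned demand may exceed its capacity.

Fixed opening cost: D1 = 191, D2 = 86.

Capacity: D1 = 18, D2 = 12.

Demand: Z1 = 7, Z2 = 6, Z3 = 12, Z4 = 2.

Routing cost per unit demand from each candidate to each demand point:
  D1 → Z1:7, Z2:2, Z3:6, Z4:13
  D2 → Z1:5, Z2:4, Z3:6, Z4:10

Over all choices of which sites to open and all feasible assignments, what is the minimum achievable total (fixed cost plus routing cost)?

Open {D1, D2}; cheapest assignment that respects the capacities:
  D1 (cap 18, load 18): Z2, Z3 — cost 6×2 + 12×6 = 84
  D2 (cap 12, load 9): Z1, Z4 — cost 7×5 + 2×10 = 55
  Shipping 139, fixed 277 → total 416.
  Any other capacity-feasible assignment to {D1, D2} ships for at least 139.
Total demand is 27 and no other set of sites has combined capacity ≥ 27, so {D1, D2} is the only feasible choice of open sites. Minimum: 416.

416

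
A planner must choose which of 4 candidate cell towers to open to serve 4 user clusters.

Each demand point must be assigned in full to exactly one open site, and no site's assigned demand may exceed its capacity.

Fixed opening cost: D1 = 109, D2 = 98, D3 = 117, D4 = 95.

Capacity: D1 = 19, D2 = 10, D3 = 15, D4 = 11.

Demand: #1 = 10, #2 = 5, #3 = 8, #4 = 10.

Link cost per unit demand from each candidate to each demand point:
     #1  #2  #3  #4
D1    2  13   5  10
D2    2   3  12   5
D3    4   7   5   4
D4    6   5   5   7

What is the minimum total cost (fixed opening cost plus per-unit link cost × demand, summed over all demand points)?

361

Open {D1, D3}; cheapest assignment that respects the capacities:
  D1 (cap 19, load 18): #1, #3 — cost 10×2 + 8×5 = 60
  D3 (cap 15, load 15): #2, #4 — cost 5×7 + 10×4 = 75
  Shipping 135, fixed 226 → total 361.
  Any other capacity-feasible assignment to {D1, D3} ships for at least 135.
Compare {D1, D2, D4}: its best feasible assignment gives total 437.
Compare {D1, D2, D3}: its best feasible assignment gives total 439.
Every other set of open sites that can feasibly serve all demand totals ≥ 437 even under its best assignment. Minimum: 361.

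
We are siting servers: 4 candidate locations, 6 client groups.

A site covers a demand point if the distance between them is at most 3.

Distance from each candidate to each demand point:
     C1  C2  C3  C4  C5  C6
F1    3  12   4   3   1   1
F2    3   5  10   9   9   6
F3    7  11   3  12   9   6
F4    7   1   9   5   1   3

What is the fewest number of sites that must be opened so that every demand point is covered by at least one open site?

3

Coverage sets (demand points within 3 of each site):
  F1: {C1, C4, C5, C6}
  F2: {C1}
  F3: {C3}
  F4: {C2, C5, C6}
No 2 sites suffice: every size-2 union leaves at least one demand point uncovered.
But {F1, F3, F4} covers everything, so the minimum is 3.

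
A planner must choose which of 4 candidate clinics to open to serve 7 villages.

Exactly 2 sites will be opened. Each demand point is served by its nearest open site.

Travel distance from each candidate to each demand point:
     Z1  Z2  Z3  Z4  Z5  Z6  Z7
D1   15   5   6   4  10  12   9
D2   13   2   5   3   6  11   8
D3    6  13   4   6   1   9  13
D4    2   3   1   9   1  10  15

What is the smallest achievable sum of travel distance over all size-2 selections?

27

Open {D2, D4}.
  Z1→D4 2, Z2→D2 2, Z3→D4 1, Z4→D2 3, Z5→D4 1, Z6→D4 10, Z7→D2 8  ⇒ total 27.
Compare {D1, D4}: total 30.
Compare {D2, D3}: total 33.
No size-2 selection does better; minimum is 27.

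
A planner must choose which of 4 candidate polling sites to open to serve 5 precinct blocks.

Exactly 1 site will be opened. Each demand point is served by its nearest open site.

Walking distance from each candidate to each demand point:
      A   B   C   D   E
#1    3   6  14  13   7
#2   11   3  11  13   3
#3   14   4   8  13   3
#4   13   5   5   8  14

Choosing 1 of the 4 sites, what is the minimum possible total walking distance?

Open {#2}.
  A→#2 11, B→#2 3, C→#2 11, D→#2 13, E→#2 3  ⇒ total 41.
Compare {#3}: total 42.
Compare {#1}: total 43.
No size-1 selection does better; minimum is 41.

41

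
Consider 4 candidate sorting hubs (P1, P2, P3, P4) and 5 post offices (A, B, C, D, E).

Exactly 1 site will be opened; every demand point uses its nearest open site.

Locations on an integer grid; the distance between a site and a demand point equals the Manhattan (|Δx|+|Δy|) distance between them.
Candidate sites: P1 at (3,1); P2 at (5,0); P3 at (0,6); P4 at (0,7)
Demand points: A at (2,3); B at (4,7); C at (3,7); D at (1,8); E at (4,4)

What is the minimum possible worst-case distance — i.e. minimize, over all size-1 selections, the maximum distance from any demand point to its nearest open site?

Open {P3}.
  Farthest demand point is E at distance 6 (to P3); all others are ≤ 6.
With {P4} the worst case is 7.
With {P1} the worst case is 9.
No size-1 selection achieves below 6.

6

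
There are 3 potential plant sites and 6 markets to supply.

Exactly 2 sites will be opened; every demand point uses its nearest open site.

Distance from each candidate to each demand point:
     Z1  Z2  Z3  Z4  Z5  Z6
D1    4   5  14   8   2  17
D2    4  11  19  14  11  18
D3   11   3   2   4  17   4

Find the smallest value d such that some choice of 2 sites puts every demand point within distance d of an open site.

Open {D1, D3}.
  Farthest demand point is Z1 at distance 4 (to D1); all others are ≤ 4.
With {D2, D3} the worst case is 11.
With {D1, D2} the worst case is 17.
No size-2 selection achieves below 4.

4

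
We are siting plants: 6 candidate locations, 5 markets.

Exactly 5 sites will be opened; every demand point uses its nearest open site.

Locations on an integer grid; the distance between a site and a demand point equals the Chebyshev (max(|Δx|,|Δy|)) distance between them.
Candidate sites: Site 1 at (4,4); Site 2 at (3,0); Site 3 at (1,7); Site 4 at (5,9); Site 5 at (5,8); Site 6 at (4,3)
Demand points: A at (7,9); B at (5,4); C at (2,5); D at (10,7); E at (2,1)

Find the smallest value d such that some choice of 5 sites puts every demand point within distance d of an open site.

Open {Site 1, Site 2, Site 3, Site 4, Site 5}.
  Farthest demand point is D at distance 5 (to Site 4); all others are ≤ 5.
With {Site 1, Site 2, Site 3, Site 4, Site 6} the worst case is 5.
With {Site 1, Site 2, Site 3, Site 5, Site 6} the worst case is 5.
No size-5 selection achieves below 5.

5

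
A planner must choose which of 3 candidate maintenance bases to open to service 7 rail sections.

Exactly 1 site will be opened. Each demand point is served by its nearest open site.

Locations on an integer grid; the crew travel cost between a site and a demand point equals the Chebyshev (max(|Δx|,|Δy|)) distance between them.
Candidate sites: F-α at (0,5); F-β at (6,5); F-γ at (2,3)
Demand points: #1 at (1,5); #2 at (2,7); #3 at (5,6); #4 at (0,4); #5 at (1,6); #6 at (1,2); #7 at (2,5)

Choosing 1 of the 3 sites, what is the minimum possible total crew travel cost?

15

Open {F-α}.
  #1→F-α 1, #2→F-α 2, #3→F-α 5, #4→F-α 1, #5→F-α 1, #6→F-α 3, #7→F-α 2  ⇒ total 15.
Compare {F-γ}: total 17.
Compare {F-β}: total 30.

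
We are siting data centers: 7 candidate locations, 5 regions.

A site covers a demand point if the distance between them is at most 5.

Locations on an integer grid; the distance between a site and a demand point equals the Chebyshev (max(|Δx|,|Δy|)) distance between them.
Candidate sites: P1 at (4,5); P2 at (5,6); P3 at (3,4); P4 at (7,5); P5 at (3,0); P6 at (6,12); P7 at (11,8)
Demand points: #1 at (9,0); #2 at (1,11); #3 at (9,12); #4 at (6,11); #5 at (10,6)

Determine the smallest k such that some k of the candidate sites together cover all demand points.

2

Coverage sets (demand points within 5 of each site):
  P1: {#1}
  P2: {#2, #4, #5}
  P3: {}
  P4: {#1, #5}
  P5: {}
  P6: {#2, #3, #4}
  P7: {#3, #4, #5}
No single site covers all 5 demand points.
But {P4, P6} covers everything, so the minimum is 2.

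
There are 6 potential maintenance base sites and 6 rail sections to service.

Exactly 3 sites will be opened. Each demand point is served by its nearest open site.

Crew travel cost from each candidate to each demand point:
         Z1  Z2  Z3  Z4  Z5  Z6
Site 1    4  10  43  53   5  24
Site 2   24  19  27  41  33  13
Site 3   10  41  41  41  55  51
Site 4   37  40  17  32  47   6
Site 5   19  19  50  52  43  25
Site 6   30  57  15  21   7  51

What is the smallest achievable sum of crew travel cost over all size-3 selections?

61

Open {Site 1, Site 4, Site 6}.
  Z1→Site 1 4, Z2→Site 1 10, Z3→Site 6 15, Z4→Site 6 21, Z5→Site 1 5, Z6→Site 4 6  ⇒ total 61.
Compare {Site 1, Site 2, Site 6}: total 68.
Compare {Site 1, Site 2, Site 4}: total 74.
No size-3 selection does better; minimum is 61.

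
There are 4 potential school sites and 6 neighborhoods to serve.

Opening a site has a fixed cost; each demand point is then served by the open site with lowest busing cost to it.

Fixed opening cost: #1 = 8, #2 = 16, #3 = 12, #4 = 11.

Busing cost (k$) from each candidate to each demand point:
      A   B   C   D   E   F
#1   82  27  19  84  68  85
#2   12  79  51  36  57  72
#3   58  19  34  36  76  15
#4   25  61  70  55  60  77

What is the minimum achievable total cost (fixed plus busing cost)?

194

Open {#1, #2, #3}: assign each demand point to its cheapest open site.
  A→#2 12, B→#3 19, C→#1 19, D→#2 36, E→#2 57, F→#3 15
  busing cost 158, fixed 36 → total 194.
Compare {#2, #3}: busing cost 173 + fixed 28 = 201.
Compare {#1, #3, #4}: busing cost 174 + fixed 31 = 205.
Compare {#1, #2, #3, #4}: busing cost 158 + fixed 47 = 205.
All other subsets cost ≥ 201. Minimum total cost: 194.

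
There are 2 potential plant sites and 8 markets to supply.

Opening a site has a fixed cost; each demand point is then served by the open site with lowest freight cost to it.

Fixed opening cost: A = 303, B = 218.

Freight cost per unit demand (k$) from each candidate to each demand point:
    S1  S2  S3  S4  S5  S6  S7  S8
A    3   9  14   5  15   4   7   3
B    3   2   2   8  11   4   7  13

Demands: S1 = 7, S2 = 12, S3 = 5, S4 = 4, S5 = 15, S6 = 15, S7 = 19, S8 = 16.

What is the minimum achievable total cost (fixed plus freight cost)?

871

Open {B}: assign each demand point to its cheapest open site.
  S1→B 7×3=21, S2→B 12×2=24, S3→B 5×2=10, S4→B 4×8=32, S5→B 15×11=165, S6→B 15×4=60, S7→B 19×7=133, S8→B 16×13=208
  freight cost 653, fixed 218 → total 871.
Compare {A}: freight cost 685 + fixed 303 = 988.
Compare {A, B}: freight cost 481 + fixed 521 = 1002.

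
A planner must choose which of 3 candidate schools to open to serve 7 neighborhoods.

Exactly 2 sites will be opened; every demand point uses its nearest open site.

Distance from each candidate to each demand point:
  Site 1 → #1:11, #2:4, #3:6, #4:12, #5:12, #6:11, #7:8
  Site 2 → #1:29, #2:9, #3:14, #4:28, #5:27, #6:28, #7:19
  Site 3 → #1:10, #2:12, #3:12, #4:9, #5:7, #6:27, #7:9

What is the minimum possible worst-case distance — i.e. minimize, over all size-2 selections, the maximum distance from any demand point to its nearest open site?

11

Open {Site 1, Site 3}.
  Farthest demand point is #6 at distance 11 (to Site 1); all others are ≤ 11.
With {Site 1, Site 2} the worst case is 12.
With {Site 2, Site 3} the worst case is 27.
No size-2 selection achieves below 11.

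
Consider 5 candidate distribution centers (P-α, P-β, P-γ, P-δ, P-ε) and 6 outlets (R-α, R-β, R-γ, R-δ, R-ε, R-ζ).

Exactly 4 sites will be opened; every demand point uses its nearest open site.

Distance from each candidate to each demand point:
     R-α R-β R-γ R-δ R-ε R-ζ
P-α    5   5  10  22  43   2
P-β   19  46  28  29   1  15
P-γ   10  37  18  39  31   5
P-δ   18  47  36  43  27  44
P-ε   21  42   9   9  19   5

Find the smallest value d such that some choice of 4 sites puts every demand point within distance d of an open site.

Open {P-α, P-β, P-γ, P-ε}.
  Farthest demand point is R-γ at distance 9 (to P-ε); all others are ≤ 9.
With {P-α, P-β, P-δ, P-ε} the worst case is 9.
With {P-α, P-γ, P-δ, P-ε} the worst case is 19.
No size-4 selection achieves below 9.

9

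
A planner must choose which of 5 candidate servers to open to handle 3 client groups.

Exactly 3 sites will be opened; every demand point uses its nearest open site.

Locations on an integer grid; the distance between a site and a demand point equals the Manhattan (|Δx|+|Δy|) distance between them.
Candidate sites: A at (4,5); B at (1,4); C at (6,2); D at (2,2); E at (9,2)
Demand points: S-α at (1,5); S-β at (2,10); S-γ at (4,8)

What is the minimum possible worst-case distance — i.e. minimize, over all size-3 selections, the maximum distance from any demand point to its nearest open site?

7

Open {A, B, C}.
  Farthest demand point is S-β at distance 7 (to A); all others are ≤ 7.
With {A, B, D} the worst case is 7.
With {A, B, E} the worst case is 7.
No size-3 selection achieves below 7.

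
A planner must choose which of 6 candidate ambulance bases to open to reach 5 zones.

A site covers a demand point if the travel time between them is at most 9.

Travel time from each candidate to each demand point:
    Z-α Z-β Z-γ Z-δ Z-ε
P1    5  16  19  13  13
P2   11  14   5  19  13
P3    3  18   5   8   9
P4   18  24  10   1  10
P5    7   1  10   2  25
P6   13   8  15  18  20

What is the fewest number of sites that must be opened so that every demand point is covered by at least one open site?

2

Coverage sets (demand points within 9 of each site):
  P1: {Z-α}
  P2: {Z-γ}
  P3: {Z-α, Z-γ, Z-δ, Z-ε}
  P4: {Z-δ}
  P5: {Z-α, Z-β, Z-δ}
  P6: {Z-β}
No single site covers all 5 demand points.
But {P3, P5} covers everything, so the minimum is 2.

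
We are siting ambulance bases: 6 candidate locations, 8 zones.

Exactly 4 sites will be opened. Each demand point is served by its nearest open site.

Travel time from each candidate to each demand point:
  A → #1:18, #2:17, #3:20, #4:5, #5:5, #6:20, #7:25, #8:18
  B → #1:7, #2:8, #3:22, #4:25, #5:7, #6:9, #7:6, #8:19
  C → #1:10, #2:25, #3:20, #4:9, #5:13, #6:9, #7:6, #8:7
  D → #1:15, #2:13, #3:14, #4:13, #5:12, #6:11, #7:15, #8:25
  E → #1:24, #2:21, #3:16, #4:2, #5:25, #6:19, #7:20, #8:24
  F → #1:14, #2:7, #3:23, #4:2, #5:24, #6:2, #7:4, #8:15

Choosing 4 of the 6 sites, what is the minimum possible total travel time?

Open {B, C, D, F}.
  #1→B 7, #2→F 7, #3→D 14, #4→F 2, #5→B 7, #6→F 2, #7→F 4, #8→C 7  ⇒ total 50.
Compare {A, C, D, F}: total 51.
Compare {B, C, E, F}: total 52.
No size-4 selection does better; minimum is 50.

50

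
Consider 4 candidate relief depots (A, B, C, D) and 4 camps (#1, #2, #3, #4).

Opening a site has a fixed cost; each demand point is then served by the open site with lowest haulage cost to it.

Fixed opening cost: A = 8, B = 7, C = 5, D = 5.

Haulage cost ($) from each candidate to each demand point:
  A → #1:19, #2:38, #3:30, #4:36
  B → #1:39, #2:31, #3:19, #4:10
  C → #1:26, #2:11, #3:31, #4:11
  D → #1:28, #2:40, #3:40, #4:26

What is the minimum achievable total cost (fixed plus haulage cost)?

Open {B, C}: assign each demand point to its cheapest open site.
  #1→C 26, #2→C 11, #3→B 19, #4→B 10
  haulage cost 66, fixed 12 → total 78.
Compare {A, B, C}: haulage cost 59 + fixed 20 = 79.
Compare {B, C, D}: haulage cost 66 + fixed 17 = 83.
Compare {C}: haulage cost 79 + fixed 5 = 84.
All other subsets cost ≥ 79. Minimum total cost: 78.

78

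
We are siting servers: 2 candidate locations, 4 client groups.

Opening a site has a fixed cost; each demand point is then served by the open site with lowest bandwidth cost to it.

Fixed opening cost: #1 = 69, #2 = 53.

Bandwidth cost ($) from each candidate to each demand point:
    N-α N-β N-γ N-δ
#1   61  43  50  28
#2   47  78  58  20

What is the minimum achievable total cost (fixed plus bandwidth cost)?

Open {#1}: assign each demand point to its cheapest open site.
  N-α→#1 61, N-β→#1 43, N-γ→#1 50, N-δ→#1 28
  bandwidth cost 182, fixed 69 → total 251.
Compare {#2}: bandwidth cost 203 + fixed 53 = 256.
Compare {#1, #2}: bandwidth cost 160 + fixed 122 = 282.

251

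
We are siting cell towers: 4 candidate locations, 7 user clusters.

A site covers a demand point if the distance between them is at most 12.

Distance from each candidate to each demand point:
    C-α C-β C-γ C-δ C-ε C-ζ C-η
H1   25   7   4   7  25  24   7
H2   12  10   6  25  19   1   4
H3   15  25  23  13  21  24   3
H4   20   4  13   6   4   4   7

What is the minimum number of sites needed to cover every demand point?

Coverage sets (demand points within 12 of each site):
  H1: {C-β, C-γ, C-δ, C-η}
  H2: {C-α, C-β, C-γ, C-ζ, C-η}
  H3: {C-η}
  H4: {C-β, C-δ, C-ε, C-ζ, C-η}
No single site covers all 7 demand points.
But {H2, H4} covers everything, so the minimum is 2.

2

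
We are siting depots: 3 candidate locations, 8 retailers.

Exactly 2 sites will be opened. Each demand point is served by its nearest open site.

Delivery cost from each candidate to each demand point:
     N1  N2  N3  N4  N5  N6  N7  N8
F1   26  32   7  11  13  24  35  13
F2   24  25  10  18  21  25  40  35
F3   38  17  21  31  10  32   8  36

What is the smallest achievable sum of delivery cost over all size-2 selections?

Open {F1, F3}.
  N1→F1 26, N2→F3 17, N3→F1 7, N4→F1 11, N5→F3 10, N6→F1 24, N7→F3 8, N8→F1 13  ⇒ total 116.
Compare {F2, F3}: total 147.
Compare {F1, F2}: total 152.

116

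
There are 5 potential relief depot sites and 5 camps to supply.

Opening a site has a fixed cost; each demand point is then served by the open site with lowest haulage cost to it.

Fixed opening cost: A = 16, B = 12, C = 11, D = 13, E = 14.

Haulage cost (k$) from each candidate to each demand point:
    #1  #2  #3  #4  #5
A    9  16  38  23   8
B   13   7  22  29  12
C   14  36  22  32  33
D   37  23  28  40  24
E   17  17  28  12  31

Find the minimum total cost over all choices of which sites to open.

Open {B, E}: assign each demand point to its cheapest open site.
  #1→B 13, #2→B 7, #3→B 22, #4→E 12, #5→B 12
  haulage cost 66, fixed 26 → total 92.
Compare {B}: haulage cost 83 + fixed 12 = 95.
Compare {A, B}: haulage cost 69 + fixed 28 = 97.
Compare {A, B, E}: haulage cost 58 + fixed 42 = 100.
All other subsets cost ≥ 95. Minimum total cost: 92.

92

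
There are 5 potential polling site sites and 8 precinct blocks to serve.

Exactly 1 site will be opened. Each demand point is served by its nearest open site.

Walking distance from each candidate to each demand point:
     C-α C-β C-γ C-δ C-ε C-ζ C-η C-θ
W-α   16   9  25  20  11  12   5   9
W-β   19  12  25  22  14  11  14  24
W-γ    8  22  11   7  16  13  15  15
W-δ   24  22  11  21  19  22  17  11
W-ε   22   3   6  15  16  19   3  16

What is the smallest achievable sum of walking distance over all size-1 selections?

Open {W-ε}.
  C-α→W-ε 22, C-β→W-ε 3, C-γ→W-ε 6, C-δ→W-ε 15, C-ε→W-ε 16, C-ζ→W-ε 19, C-η→W-ε 3, C-θ→W-ε 16  ⇒ total 100.
Compare {W-α}: total 107.
Compare {W-γ}: total 107.
No size-1 selection does better; minimum is 100.

100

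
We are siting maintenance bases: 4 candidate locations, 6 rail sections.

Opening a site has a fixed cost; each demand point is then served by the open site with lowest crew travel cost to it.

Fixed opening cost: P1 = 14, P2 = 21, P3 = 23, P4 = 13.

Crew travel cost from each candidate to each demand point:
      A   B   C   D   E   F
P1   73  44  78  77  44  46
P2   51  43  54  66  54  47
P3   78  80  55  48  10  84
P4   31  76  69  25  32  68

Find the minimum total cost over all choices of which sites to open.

Open {P1, P3, P4}: assign each demand point to its cheapest open site.
  A→P4 31, B→P1 44, C→P3 55, D→P4 25, E→P3 10, F→P1 46
  crew travel cost 211, fixed 50 → total 261.
Compare {P2, P4}: crew travel cost 232 + fixed 34 = 266.
Compare {P2, P3, P4}: crew travel cost 210 + fixed 57 = 267.
Compare {P1, P4}: crew travel cost 247 + fixed 27 = 274.
All other subsets cost ≥ 266. Minimum total cost: 261.

261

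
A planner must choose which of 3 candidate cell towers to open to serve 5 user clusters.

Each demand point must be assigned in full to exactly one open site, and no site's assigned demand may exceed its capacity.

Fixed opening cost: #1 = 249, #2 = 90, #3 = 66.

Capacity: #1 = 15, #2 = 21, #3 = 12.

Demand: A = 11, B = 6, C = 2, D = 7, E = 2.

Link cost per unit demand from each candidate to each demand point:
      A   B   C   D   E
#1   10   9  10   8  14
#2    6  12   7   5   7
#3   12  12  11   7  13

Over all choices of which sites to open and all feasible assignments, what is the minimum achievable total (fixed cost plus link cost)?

365

Open {#2, #3}; cheapest assignment that respects the capacities:
  #2 (cap 21, load 20): A, D, E — cost 11×6 + 7×5 + 2×7 = 115
  #3 (cap 12, load 8): B, C — cost 6×12 + 2×11 = 94
  Shipping 209, fixed 156 → total 365.
  Any other capacity-feasible assignment to {#2, #3} ships for at least 209.
Compare {#1, #2}: its best feasible assignment gives total 528.
Compare {#1, #2, #3}: its best feasible assignment gives total 594.
Every other set of open sites that can feasibly serve all demand totals ≥ 528 even under its best assignment. Minimum: 365.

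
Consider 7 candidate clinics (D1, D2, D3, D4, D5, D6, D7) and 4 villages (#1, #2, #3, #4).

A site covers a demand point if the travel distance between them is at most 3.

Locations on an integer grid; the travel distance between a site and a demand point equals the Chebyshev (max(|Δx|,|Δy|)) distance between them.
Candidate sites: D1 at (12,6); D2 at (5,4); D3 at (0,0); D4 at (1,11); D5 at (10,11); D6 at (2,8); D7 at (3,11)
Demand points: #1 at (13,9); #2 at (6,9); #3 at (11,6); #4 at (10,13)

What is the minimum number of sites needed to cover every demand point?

3

Coverage sets (demand points within 3 of each site):
  D1: {#1, #3}
  D2: {}
  D3: {}
  D4: {}
  D5: {#1, #4}
  D6: {}
  D7: {#2}
No 2 sites suffice: every size-2 union leaves at least one demand point uncovered.
But {D1, D5, D7} covers everything, so the minimum is 3.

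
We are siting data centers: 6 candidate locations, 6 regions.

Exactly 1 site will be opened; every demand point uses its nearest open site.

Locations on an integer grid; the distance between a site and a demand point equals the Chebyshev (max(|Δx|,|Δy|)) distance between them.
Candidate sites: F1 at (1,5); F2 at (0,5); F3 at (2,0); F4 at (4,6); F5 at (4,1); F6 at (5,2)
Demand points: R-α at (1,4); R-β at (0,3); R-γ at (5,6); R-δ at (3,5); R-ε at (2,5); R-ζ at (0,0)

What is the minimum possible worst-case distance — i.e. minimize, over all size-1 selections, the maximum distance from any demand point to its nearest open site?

5

Open {F1}.
  Farthest demand point is R-ζ at distance 5 (to F1); all others are ≤ 5.
With {F2} the worst case is 5.
With {F5} the worst case is 5.
No size-1 selection achieves below 5.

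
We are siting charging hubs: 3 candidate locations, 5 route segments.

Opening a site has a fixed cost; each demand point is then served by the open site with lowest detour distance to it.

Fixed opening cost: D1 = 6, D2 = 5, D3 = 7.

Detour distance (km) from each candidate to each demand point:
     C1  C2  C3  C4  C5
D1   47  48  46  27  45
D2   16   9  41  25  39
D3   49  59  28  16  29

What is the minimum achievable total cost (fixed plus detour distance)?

110

Open {D2, D3}: assign each demand point to its cheapest open site.
  C1→D2 16, C2→D2 9, C3→D3 28, C4→D3 16, C5→D3 29
  detour distance 98, fixed 12 → total 110.
Compare {D1, D2, D3}: detour distance 98 + fixed 18 = 116.
Compare {D2}: detour distance 130 + fixed 5 = 135.
Compare {D1, D2}: detour distance 130 + fixed 11 = 141.
All other subsets cost ≥ 116. Minimum total cost: 110.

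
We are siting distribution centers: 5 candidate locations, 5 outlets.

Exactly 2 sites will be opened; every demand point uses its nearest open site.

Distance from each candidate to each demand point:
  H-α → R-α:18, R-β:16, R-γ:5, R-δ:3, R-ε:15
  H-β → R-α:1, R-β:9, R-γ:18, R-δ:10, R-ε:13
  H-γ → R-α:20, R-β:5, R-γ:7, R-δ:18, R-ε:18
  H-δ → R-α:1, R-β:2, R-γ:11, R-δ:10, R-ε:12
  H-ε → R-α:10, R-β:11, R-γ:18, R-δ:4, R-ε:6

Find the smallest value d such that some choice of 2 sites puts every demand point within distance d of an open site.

Open {H-γ, H-ε}.
  Farthest demand point is R-α at distance 10 (to H-ε); all others are ≤ 10.
With {H-α, H-ε} the worst case is 11.
With {H-δ, H-ε} the worst case is 11.
No size-2 selection achieves below 10.

10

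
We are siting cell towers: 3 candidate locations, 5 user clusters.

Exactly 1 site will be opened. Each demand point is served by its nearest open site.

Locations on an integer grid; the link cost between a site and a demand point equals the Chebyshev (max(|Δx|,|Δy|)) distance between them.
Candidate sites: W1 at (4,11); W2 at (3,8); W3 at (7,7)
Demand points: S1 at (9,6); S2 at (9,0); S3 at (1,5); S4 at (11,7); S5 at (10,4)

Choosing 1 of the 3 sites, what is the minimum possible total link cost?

22

Open {W3}.
  S1→W3 2, S2→W3 7, S3→W3 6, S4→W3 4, S5→W3 3  ⇒ total 22.
Compare {W2}: total 32.
Compare {W1}: total 36.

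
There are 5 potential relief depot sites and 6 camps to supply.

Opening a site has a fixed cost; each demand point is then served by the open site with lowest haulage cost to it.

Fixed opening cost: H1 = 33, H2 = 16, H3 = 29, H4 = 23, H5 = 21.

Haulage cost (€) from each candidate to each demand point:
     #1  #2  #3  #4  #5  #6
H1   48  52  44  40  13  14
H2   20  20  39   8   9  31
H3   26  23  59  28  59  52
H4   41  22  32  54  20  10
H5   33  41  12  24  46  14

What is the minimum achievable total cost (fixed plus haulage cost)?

Open {H2, H5}: assign each demand point to its cheapest open site.
  #1→H2 20, #2→H2 20, #3→H5 12, #4→H2 8, #5→H2 9, #6→H5 14
  haulage cost 83, fixed 37 → total 120.
Compare {H2, H4}: haulage cost 99 + fixed 39 = 138.
Compare {H2, H4, H5}: haulage cost 79 + fixed 60 = 139.
Compare {H2}: haulage cost 127 + fixed 16 = 143.
All other subsets cost ≥ 138. Minimum total cost: 120.

120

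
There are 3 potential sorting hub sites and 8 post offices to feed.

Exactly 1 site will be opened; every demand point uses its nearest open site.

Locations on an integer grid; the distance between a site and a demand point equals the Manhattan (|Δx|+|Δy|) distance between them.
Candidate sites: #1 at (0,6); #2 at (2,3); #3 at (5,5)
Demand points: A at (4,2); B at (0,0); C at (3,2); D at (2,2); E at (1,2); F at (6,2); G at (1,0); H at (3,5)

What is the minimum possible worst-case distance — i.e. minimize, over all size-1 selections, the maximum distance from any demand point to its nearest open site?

Open {#2}.
  Farthest demand point is B at distance 5 (to #2); all others are ≤ 5.
With {#1} the worst case is 10.
With {#3} the worst case is 10.
No size-1 selection achieves below 5.

5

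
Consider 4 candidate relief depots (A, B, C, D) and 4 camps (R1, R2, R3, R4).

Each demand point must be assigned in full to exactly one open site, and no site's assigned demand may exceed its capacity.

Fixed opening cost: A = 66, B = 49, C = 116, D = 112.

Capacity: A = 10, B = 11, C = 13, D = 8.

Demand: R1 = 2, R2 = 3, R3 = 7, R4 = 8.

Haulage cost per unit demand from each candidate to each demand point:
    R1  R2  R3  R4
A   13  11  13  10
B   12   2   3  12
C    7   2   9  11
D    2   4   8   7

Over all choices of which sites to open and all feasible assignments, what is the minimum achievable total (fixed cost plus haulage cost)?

248

Open {A, B}; cheapest assignment that respects the capacities:
  A (cap 10, load 10): R1, R4 — cost 2×13 + 8×10 = 106
  B (cap 11, load 10): R2, R3 — cost 3×2 + 7×3 = 27
  Shipping 133, fixed 115 → total 248.
  Any other capacity-feasible assignment to {A, B} ships for at least 133.
Compare {B, C}: its best feasible assignment gives total 294.
Compare {A, B, D}: its best feasible assignment gives total 336.
Every other set of open sites that can feasibly serve all demand totals ≥ 294 even under its best assignment. Minimum: 248.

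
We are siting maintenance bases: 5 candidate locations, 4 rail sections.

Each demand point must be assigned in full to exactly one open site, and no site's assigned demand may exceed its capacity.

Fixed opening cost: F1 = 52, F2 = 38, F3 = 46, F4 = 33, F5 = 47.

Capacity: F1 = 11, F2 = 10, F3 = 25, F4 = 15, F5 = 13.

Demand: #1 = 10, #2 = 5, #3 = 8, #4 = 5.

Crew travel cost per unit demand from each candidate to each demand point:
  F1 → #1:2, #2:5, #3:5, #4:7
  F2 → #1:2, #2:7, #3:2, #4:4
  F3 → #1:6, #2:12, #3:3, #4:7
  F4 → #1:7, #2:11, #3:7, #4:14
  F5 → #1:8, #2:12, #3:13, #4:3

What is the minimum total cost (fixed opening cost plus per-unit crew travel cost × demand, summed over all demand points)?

223

Open {F2, F3}; cheapest assignment that respects the capacities:
  F2 (cap 10, load 10): #1 — cost 10×2 = 20
  F3 (cap 25, load 18): #2, #3, #4 — cost 5×12 + 8×3 + 5×7 = 119
  Shipping 139, fixed 84 → total 223.
  Any other capacity-feasible assignment to {F2, F3} ships for at least 139.
Compare {F1, F2, F3}: its best feasible assignment gives total 235.
Compare {F1, F3}: its best feasible assignment gives total 237.
Every other set of open sites that can feasibly serve all demand totals ≥ 235 even under its best assignment. Minimum: 223.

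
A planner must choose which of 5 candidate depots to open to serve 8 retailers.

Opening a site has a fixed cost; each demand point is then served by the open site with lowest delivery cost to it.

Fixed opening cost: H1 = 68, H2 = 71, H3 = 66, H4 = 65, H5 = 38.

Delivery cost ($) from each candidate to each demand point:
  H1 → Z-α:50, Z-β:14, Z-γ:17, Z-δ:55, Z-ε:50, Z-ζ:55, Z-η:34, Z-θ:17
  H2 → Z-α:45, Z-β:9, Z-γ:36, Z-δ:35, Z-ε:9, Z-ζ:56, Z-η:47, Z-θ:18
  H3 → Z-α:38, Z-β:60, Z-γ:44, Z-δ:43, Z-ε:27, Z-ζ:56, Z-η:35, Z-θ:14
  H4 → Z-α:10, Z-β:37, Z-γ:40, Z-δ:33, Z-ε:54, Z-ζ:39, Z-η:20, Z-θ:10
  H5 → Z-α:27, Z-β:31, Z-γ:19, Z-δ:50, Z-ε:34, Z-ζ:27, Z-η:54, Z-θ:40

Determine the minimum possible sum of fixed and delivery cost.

Open {H4, H5}: assign each demand point to its cheapest open site.
  Z-α→H4 10, Z-β→H5 31, Z-γ→H5 19, Z-δ→H4 33, Z-ε→H5 34, Z-ζ→H5 27, Z-η→H4 20, Z-θ→H4 10
  delivery cost 184, fixed 103 → total 287.
Compare {H2, H5}: delivery cost 191 + fixed 109 = 300.
Compare {H2, H4}: delivery cost 166 + fixed 136 = 302.
Compare {H4}: delivery cost 243 + fixed 65 = 308.
All other subsets cost ≥ 300. Minimum total cost: 287.

287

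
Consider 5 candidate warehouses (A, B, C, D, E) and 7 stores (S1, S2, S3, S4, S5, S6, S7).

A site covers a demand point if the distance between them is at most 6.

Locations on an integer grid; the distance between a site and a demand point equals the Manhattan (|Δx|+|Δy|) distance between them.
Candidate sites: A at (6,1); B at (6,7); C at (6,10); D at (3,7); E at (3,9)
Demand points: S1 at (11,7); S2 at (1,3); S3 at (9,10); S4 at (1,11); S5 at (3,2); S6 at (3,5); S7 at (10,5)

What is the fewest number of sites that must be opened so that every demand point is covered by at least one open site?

Coverage sets (demand points within 6 of each site):
  A: {S5}
  B: {S1, S3, S6, S7}
  C: {S3, S4}
  D: {S2, S4, S5, S6}
  E: {S4, S6}
No single site covers all 7 demand points.
But {B, D} covers everything, so the minimum is 2.

2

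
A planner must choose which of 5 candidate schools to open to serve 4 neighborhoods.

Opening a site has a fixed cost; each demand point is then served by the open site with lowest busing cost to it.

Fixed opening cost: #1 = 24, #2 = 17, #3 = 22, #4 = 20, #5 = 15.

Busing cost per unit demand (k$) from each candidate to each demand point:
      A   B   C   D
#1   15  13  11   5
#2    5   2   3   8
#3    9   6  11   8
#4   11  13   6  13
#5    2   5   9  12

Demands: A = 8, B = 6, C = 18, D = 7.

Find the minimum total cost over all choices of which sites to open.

170

Open {#2, #5}: assign each demand point to its cheapest open site.
  A→#5 8×2=16, B→#2 6×2=12, C→#2 18×3=54, D→#2 7×8=56
  busing cost 138, fixed 32 → total 170.
Compare {#1, #2, #5}: busing cost 117 + fixed 56 = 173.
Compare {#2}: busing cost 162 + fixed 17 = 179.
Compare {#1, #2}: busing cost 141 + fixed 41 = 182.
All other subsets cost ≥ 173. Minimum total cost: 170.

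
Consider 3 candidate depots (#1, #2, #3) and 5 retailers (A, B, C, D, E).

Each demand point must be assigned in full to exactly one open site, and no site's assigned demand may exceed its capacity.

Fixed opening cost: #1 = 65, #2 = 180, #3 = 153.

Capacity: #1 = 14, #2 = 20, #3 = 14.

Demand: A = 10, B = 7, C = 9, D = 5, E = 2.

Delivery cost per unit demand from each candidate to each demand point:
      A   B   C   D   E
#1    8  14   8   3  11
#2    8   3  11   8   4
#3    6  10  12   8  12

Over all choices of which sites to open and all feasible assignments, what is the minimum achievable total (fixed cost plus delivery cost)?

441

Open {#1, #2}; cheapest assignment that respects the capacities:
  #1 (cap 14, load 14): C, D — cost 9×8 + 5×3 = 87
  #2 (cap 20, load 19): A, B, E — cost 10×8 + 7×3 + 2×4 = 109
  Shipping 196, fixed 245 → total 441.
  Any other capacity-feasible assignment to {#1, #2} ships for at least 196.
Compare {#1, #2, #3}: its best feasible assignment gives total 574.
Compare {#2, #3}: its best feasible assignment gives total 590.
Every other set of open sites that can feasibly serve all demand totals ≥ 574 even under its best assignment. Minimum: 441.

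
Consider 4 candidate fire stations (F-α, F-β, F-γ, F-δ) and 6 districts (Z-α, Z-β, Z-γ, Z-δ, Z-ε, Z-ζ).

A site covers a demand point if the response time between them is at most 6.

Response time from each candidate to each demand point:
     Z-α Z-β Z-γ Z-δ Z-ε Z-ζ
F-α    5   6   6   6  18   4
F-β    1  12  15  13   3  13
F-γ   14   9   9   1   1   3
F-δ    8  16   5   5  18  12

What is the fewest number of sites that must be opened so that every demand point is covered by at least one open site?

Coverage sets (demand points within 6 of each site):
  F-α: {Z-α, Z-β, Z-γ, Z-δ, Z-ζ}
  F-β: {Z-α, Z-ε}
  F-γ: {Z-δ, Z-ε, Z-ζ}
  F-δ: {Z-γ, Z-δ}
No single site covers all 6 demand points.
But {F-α, F-β} covers everything, so the minimum is 2.

2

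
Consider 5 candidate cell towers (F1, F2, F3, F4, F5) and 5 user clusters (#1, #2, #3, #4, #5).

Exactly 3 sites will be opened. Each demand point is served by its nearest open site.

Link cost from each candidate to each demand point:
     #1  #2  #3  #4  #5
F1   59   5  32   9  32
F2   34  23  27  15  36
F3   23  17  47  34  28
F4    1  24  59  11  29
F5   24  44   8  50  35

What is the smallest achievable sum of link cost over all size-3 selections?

Open {F1, F4, F5}.
  #1→F4 1, #2→F1 5, #3→F5 8, #4→F1 9, #5→F4 29  ⇒ total 52.
Compare {F3, F4, F5}: total 65.
Compare {F1, F2, F4}: total 71.
No size-3 selection does better; minimum is 52.

52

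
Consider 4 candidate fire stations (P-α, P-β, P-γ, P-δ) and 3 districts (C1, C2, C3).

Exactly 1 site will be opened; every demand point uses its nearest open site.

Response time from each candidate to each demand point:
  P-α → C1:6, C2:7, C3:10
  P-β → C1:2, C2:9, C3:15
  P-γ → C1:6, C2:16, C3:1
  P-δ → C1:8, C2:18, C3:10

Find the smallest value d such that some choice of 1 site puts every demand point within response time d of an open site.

Open {P-α}.
  Farthest demand point is C3 at response time 10 (to P-α); all others are ≤ 10.
With {P-β} the worst case is 15.
With {P-γ} the worst case is 16.
No size-1 selection achieves below 10.

10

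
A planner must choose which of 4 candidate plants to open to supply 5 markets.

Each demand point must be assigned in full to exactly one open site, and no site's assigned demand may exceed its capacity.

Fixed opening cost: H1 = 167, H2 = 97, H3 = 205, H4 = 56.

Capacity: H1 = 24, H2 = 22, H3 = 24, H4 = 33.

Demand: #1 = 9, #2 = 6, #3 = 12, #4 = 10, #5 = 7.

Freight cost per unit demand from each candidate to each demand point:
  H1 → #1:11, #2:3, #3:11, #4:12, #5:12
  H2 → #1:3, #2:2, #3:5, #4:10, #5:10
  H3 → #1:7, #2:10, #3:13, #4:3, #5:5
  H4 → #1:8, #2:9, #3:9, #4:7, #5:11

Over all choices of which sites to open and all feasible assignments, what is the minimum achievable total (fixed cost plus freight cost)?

Open {H2, H4}; cheapest assignment that respects the capacities:
  H2 (cap 22, load 22): #1, #2, #5 — cost 9×3 + 6×2 + 7×10 = 109
  H4 (cap 33, load 22): #3, #4 — cost 12×9 + 10×7 = 178
  Shipping 287, fixed 153 → total 440.
  Any other capacity-feasible assignment to {H2, H4} ships for at least 287.
Compare {H2, H3}: its best feasible assignment gives total 514.
Compare {H3, H4}: its best feasible assignment gives total 560.
Every other set of open sites that can feasibly serve all demand totals ≥ 514 even under its best assignment. Minimum: 440.

440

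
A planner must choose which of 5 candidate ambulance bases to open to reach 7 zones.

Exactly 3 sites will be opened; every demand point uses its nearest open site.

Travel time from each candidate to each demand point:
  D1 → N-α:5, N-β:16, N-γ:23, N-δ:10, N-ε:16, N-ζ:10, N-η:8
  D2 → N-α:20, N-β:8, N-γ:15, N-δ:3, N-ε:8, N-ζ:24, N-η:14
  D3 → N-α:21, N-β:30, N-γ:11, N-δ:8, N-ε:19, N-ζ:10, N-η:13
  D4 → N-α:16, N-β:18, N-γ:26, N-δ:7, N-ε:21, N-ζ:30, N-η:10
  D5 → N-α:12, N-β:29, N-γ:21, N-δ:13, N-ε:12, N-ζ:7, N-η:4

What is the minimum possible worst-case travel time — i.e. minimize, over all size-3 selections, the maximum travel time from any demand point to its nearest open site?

11

Open {D1, D2, D3}.
  Farthest demand point is N-γ at travel time 11 (to D3); all others are ≤ 11.
With {D2, D3, D5} the worst case is 12.
With {D1, D2, D4} the worst case is 15.
No size-3 selection achieves below 11.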